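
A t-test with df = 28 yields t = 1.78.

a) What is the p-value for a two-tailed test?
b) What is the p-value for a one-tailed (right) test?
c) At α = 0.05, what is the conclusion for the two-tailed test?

Using t-distribution with df = 28:
a) Two-tailed: p = 2×P(T > 1.78) = 0.0859
b) One-tailed: p = P(T > 1.78) = 0.0430
c) 0.0859 ≥ 0.05, fail to reject H₀

Answer: a) 0.0859, b) 0.0430, c) fail to reject H₀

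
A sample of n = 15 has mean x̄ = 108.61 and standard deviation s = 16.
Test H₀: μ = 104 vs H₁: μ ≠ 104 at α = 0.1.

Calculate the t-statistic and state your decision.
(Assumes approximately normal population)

df = n - 1 = 14
SE = s/√n = 16/√15 = 4.1312
t = (x̄ - μ₀)/SE = (108.61 - 104)/4.1312 = 1.1159
Critical value: t_{0.05,14} = ±1.761
p-value ≈ 0.2833
Decision: fail to reject H₀

Answer: t = 1.1159, fail to reject H₀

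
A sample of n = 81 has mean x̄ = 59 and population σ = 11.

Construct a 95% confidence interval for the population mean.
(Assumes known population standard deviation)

Answer: (56.6045, 61.3955)

Derivation:
Confidence level: 95%, α = 0.05
z_0.025 = 1.960
SE = σ/√n = 11/√81 = 1.2222
Margin of error = 1.960 × 1.2222 = 2.3955
CI: x̄ ± margin = 59 ± 2.3955
CI: (56.6045, 61.3955)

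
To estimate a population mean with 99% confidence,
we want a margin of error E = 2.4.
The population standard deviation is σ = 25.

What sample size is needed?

z_0.005 = 2.576
n = (z×σ/E)² = (2.576×25/2.4)²
n = 720.0278
Round up: n = 721

Answer: n = 721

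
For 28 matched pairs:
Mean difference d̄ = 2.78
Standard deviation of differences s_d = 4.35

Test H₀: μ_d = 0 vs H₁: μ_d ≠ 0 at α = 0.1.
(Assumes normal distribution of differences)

df = n - 1 = 27
SE = s_d/√n = 4.35/√28 = 0.8221
t = d̄/SE = 2.78/0.8221 = 3.3816
Critical value: t_{0.05,27} = ±1.703
p-value ≈ 0.0022
Decision: reject H₀

Answer: t = 3.3816, reject H₀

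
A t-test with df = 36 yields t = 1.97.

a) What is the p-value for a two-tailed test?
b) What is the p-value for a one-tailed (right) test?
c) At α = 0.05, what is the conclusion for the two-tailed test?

Using t-distribution with df = 36:
a) Two-tailed: p = 2×P(T > 1.97) = 0.0566
b) One-tailed: p = P(T > 1.97) = 0.0283
c) 0.0566 ≥ 0.05, fail to reject H₀

Answer: a) 0.0566, b) 0.0283, c) fail to reject H₀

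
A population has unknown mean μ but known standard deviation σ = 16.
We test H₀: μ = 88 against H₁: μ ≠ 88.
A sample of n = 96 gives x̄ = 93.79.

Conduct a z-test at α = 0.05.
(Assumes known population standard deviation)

Standard error: SE = σ/√n = 16/√96 = 1.6330
z-statistic: z = (x̄ - μ₀)/SE = (93.79 - 88)/1.6330 = 3.5456
Critical value: ±1.960
p-value = 0.0004
Decision: reject H₀

Answer: z = 3.5456, reject H₀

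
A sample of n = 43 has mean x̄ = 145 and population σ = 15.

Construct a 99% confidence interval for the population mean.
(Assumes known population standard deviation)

Answer: (139.1074, 150.8926)

Derivation:
Confidence level: 99%, α = 0.01
z_0.005 = 2.576
SE = σ/√n = 15/√43 = 2.2875
Margin of error = 2.576 × 2.2875 = 5.8926
CI: x̄ ± margin = 145 ± 5.8926
CI: (139.1074, 150.8926)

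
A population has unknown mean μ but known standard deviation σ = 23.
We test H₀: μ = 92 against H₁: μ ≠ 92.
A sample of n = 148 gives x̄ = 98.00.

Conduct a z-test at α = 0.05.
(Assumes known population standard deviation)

Standard error: SE = σ/√n = 23/√148 = 1.8906
z-statistic: z = (x̄ - μ₀)/SE = (98.00 - 92)/1.8906 = 3.1736
Critical value: ±1.960
p-value = 0.0015
Decision: reject H₀

Answer: z = 3.1736, reject H₀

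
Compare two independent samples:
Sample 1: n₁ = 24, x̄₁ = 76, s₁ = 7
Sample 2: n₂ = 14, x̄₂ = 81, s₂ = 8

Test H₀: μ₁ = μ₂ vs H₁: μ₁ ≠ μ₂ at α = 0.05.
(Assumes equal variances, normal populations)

Pooled variance: s²_p = [23×7² + 13×8²]/(36) = 54.4167
s_p = 7.3768
SE = s_p×√(1/n₁ + 1/n₂) = 7.3768×√(1/24 + 1/14) = 2.4808
t = (x̄₁ - x̄₂)/SE = (76 - 81)/2.4808 = -2.0155
df = 36, t-critical = ±2.028
Decision: fail to reject H₀

Answer: t = -2.0155, fail to reject H₀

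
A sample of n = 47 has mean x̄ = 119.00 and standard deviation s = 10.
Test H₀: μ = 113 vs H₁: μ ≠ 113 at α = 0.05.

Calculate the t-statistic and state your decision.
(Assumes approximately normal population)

df = n - 1 = 46
SE = s/√n = 10/√47 = 1.4586
t = (x̄ - μ₀)/SE = (119.00 - 113)/1.4586 = 4.1135
Critical value: t_{0.025,46} = ±2.013
p-value ≈ 0.0002
Decision: reject H₀

Answer: t = 4.1135, reject H₀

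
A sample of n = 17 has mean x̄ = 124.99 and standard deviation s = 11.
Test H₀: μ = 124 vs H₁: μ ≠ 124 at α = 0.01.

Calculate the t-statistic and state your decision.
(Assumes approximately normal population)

Answer: t = 0.3711, fail to reject H₀

Derivation:
df = n - 1 = 16
SE = s/√n = 11/√17 = 2.6679
t = (x̄ - μ₀)/SE = (124.99 - 124)/2.6679 = 0.3711
Critical value: t_{0.005,16} = ±2.921
p-value ≈ 0.7154
Decision: fail to reject H₀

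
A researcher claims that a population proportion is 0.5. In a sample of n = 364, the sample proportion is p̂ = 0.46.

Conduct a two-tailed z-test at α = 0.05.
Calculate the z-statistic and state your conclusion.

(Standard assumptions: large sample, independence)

Answer: z = -1.5263, fail to reject H₀

Derivation:
H₀: p = 0.5, H₁: p ≠ 0.5
Standard error: SE = √(p₀(1-p₀)/n) = √(0.5×0.5/364) = 0.026207
z-statistic: z = (p̂ - p₀)/SE = (0.46 - 0.5)/0.026207 = -1.5263
Critical value: z_0.025 = ±1.960
p-value = 0.1269
Decision: fail to reject H₀ at α = 0.05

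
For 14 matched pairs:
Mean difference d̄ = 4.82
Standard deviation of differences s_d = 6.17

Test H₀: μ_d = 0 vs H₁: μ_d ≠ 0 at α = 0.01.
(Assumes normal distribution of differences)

Answer: t = 2.9230, fail to reject H₀

Derivation:
df = n - 1 = 13
SE = s_d/√n = 6.17/√14 = 1.6490
t = d̄/SE = 4.82/1.6490 = 2.9230
Critical value: t_{0.005,13} = ±3.012
p-value ≈ 0.0119
Decision: fail to reject H₀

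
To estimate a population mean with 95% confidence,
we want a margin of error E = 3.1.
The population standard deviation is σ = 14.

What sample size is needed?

z_0.025 = 1.960
n = (z×σ/E)² = (1.960×14/3.1)²
n = 78.3511
Round up: n = 79

Answer: n = 79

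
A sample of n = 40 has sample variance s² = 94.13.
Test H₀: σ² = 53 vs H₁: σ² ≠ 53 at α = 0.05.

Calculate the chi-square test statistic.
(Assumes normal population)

df = n - 1 = 39
χ² = (n-1)s²/σ₀² = 39×94.13/53 = 69.2655
Critical values: χ²_{0.975,39} = 23.654, χ²_{0.025,39} = 58.120
Rejection region: χ² < 23.654 or χ² > 58.120
Decision: reject H₀

Answer: χ² = 69.2655, reject H₀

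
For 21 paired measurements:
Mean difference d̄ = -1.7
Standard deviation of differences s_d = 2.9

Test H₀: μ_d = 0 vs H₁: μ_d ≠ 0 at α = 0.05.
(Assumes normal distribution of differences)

Answer: t = -2.6865, reject H₀

Derivation:
df = n - 1 = 20
SE = s_d/√n = 2.9/√21 = 0.6328
t = d̄/SE = -1.7/0.6328 = -2.6865
Critical value: t_{0.025,20} = ±2.086
p-value ≈ 0.0142
Decision: reject H₀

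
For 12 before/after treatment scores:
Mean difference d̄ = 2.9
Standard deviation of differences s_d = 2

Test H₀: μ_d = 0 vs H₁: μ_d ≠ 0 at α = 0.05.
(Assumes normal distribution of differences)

Answer: t = 5.0225, reject H₀

Derivation:
df = n - 1 = 11
SE = s_d/√n = 2/√12 = 0.5774
t = d̄/SE = 2.9/0.5774 = 5.0225
Critical value: t_{0.025,11} = ±2.201
p-value ≈ 0.0004
Decision: reject H₀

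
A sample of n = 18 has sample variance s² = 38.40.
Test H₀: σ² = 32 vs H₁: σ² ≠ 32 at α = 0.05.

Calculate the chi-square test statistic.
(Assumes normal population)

df = n - 1 = 17
χ² = (n-1)s²/σ₀² = 17×38.40/32 = 20.4000
Critical values: χ²_{0.975,17} = 7.564, χ²_{0.025,17} = 30.191
Rejection region: χ² < 7.564 or χ² > 30.191
Decision: fail to reject H₀

Answer: χ² = 20.4000, fail to reject H₀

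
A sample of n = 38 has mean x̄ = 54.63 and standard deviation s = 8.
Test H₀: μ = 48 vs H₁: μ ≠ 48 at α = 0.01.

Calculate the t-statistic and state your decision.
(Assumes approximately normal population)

Answer: t = 5.1086, reject H₀

Derivation:
df = n - 1 = 37
SE = s/√n = 8/√38 = 1.2978
t = (x̄ - μ₀)/SE = (54.63 - 48)/1.2978 = 5.1086
Critical value: t_{0.005,37} = ±2.715
p-value < 0.0001
Decision: reject H₀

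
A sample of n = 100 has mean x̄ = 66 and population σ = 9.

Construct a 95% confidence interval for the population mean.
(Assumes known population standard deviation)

Answer: (64.2360, 67.7640)

Derivation:
Confidence level: 95%, α = 0.05
z_0.025 = 1.960
SE = σ/√n = 9/√100 = 0.9000
Margin of error = 1.960 × 0.9000 = 1.7640
CI: x̄ ± margin = 66 ± 1.7640
CI: (64.2360, 67.7640)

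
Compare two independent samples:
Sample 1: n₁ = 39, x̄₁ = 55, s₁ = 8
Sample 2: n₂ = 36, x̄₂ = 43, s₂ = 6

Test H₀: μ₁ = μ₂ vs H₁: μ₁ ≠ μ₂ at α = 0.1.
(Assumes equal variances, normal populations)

Pooled variance: s²_p = [38×8² + 35×6²]/(73) = 50.5753
s_p = 7.1116
SE = s_p×√(1/n₁ + 1/n₂) = 7.1116×√(1/39 + 1/36) = 1.6437
t = (x̄₁ - x̄₂)/SE = (55 - 43)/1.6437 = 7.3006
df = 73, t-critical = ±1.666
Decision: reject H₀

Answer: t = 7.3006, reject H₀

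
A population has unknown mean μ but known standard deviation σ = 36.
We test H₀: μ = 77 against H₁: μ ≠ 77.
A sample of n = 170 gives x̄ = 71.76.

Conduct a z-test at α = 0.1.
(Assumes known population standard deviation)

Answer: z = -1.8978, reject H₀

Derivation:
Standard error: SE = σ/√n = 36/√170 = 2.7611
z-statistic: z = (x̄ - μ₀)/SE = (71.76 - 77)/2.7611 = -1.8978
Critical value: ±1.645
p-value = 0.0577
Decision: reject H₀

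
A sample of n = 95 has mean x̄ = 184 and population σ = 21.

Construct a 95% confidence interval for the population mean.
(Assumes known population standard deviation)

Confidence level: 95%, α = 0.05
z_0.025 = 1.960
SE = σ/√n = 21/√95 = 2.1546
Margin of error = 1.960 × 2.1546 = 4.2230
CI: x̄ ± margin = 184 ± 4.2230
CI: (179.7770, 188.2230)

Answer: (179.7770, 188.2230)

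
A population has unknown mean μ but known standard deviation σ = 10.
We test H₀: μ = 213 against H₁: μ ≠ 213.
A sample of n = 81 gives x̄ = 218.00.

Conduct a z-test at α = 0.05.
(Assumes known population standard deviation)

Answer: z = 4.5000, reject H₀

Derivation:
Standard error: SE = σ/√n = 10/√81 = 1.1111
z-statistic: z = (x̄ - μ₀)/SE = (218.00 - 213)/1.1111 = 4.5000
Critical value: ±1.960
p-value < 0.0001
Decision: reject H₀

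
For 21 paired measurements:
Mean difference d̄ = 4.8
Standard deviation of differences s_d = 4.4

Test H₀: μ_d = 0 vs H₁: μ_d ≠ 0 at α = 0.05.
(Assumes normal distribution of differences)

df = n - 1 = 20
SE = s_d/√n = 4.4/√21 = 0.9602
t = d̄/SE = 4.8/0.9602 = 4.9990
Critical value: t_{0.025,20} = ±2.086
p-value ≈ 0.0001
Decision: reject H₀

Answer: t = 4.9990, reject H₀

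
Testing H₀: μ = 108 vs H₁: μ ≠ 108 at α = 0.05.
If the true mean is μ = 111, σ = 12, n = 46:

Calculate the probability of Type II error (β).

SE = σ/√n = 12/√46 = 1.7693
Critical values: μ₀ ± z_0.025×SE = 108 ± 1.960×1.7693
Acceptance region: (104.5322, 111.4678)
Under H₁ (μ = 111): z_high = (111.4678 - 111)/1.7693 = 0.2644, z_low = (104.5322 - 111)/1.7693 = -3.6556
β = P(not reject | H₁) = Φ(0.2644) - Φ(-3.6556) ≈ 0.6041

Answer: β ≈ 0.6041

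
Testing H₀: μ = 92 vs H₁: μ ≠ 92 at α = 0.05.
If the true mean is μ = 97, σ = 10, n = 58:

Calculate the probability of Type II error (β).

Answer: β ≈ 0.0323

Derivation:
SE = σ/√n = 10/√58 = 1.3131
Critical values: μ₀ ± z_0.025×SE = 92 ± 1.960×1.3131
Acceptance region: (89.4263, 94.5737)
Under H₁ (μ = 97): z_high = (94.5737 - 97)/1.3131 = -1.8478, z_low = (89.4263 - 97)/1.3131 = -5.7678
β = P(not reject | H₁) = Φ(-1.8478) - Φ(-5.7678) ≈ 0.0323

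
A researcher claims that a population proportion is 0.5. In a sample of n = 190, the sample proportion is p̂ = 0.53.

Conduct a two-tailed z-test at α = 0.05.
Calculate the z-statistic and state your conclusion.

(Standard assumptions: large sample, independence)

H₀: p = 0.5, H₁: p ≠ 0.5
Standard error: SE = √(p₀(1-p₀)/n) = √(0.5×0.5/190) = 0.036274
z-statistic: z = (p̂ - p₀)/SE = (0.53 - 0.5)/0.036274 = 0.8270
Critical value: z_0.025 = ±1.960
p-value = 0.4082
Decision: fail to reject H₀ at α = 0.05

Answer: z = 0.8270, fail to reject H₀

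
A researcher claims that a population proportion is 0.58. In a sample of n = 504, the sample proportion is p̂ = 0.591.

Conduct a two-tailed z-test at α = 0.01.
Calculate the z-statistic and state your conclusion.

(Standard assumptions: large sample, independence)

Answer: z = 0.5003, fail to reject H₀

Derivation:
H₀: p = 0.58, H₁: p ≠ 0.58
Standard error: SE = √(p₀(1-p₀)/n) = √(0.58×0.42/504) = 0.021985
z-statistic: z = (p̂ - p₀)/SE = (0.591 - 0.58)/0.021985 = 0.5003
Critical value: z_0.005 = ±2.576
p-value = 0.6169
Decision: fail to reject H₀ at α = 0.01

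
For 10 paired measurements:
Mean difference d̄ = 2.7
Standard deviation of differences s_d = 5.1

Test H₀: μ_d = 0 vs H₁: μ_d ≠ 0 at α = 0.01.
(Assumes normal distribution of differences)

Answer: t = 1.6741, fail to reject H₀

Derivation:
df = n - 1 = 9
SE = s_d/√n = 5.1/√10 = 1.6128
t = d̄/SE = 2.7/1.6128 = 1.6741
Critical value: t_{0.005,9} = ±3.250
p-value ≈ 0.1284
Decision: fail to reject H₀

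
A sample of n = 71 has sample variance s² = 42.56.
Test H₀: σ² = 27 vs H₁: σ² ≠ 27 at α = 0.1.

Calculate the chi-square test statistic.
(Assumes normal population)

df = n - 1 = 70
χ² = (n-1)s²/σ₀² = 70×42.56/27 = 110.3407
Critical values: χ²_{0.95,70} = 51.739, χ²_{0.05,70} = 90.531
Rejection region: χ² < 51.739 or χ² > 90.531
Decision: reject H₀

Answer: χ² = 110.3407, reject H₀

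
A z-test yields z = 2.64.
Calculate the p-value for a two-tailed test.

For z = 2.64:
p = 2×P(Z > |2.64|) = 2×(1 - Φ(2.64)) = 0.0083

Answer: p-value ≈ 0.0083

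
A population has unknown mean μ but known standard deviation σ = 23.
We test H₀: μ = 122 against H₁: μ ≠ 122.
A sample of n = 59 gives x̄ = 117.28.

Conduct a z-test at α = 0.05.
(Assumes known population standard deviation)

Answer: z = -1.5763, fail to reject H₀

Derivation:
Standard error: SE = σ/√n = 23/√59 = 2.9943
z-statistic: z = (x̄ - μ₀)/SE = (117.28 - 122)/2.9943 = -1.5763
Critical value: ±1.960
p-value = 0.1150
Decision: fail to reject H₀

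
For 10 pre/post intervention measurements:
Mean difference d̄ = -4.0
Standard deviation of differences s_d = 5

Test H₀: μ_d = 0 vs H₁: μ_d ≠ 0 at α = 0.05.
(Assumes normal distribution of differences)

df = n - 1 = 9
SE = s_d/√n = 5/√10 = 1.5811
t = d̄/SE = -4.0/1.5811 = -2.5299
Critical value: t_{0.025,9} = ±2.262
p-value ≈ 0.0322
Decision: reject H₀

Answer: t = -2.5299, reject H₀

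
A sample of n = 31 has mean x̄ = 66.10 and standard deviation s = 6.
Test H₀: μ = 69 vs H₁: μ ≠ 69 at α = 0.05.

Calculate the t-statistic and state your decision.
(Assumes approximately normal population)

Answer: t = -2.6912, reject H₀

Derivation:
df = n - 1 = 30
SE = s/√n = 6/√31 = 1.0776
t = (x̄ - μ₀)/SE = (66.10 - 69)/1.0776 = -2.6912
Critical value: t_{0.025,30} = ±2.042
p-value ≈ 0.0115
Decision: reject H₀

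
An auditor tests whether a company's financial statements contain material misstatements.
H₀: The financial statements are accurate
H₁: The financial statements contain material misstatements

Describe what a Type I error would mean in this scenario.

Answer: Concluding the statements are misstated when they are actually accurate

Derivation:
A Type I error (probability α) occurs when we reject a true H₀.
A Type II error (probability β) occurs when we fail to reject a false H₀.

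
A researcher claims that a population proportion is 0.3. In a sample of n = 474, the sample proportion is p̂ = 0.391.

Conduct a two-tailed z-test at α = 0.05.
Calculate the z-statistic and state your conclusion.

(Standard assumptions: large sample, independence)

Answer: z = 4.3235, reject H₀

Derivation:
H₀: p = 0.3, H₁: p ≠ 0.3
Standard error: SE = √(p₀(1-p₀)/n) = √(0.3×0.7/474) = 0.021048
z-statistic: z = (p̂ - p₀)/SE = (0.391 - 0.3)/0.021048 = 4.3235
Critical value: z_0.025 = ±1.960
p-value < 0.0001
Decision: reject H₀ at α = 0.05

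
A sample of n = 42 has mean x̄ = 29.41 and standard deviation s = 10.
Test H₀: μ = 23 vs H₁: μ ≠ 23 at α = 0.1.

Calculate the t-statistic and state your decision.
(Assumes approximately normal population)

Answer: t = 4.1542, reject H₀

Derivation:
df = n - 1 = 41
SE = s/√n = 10/√42 = 1.5430
t = (x̄ - μ₀)/SE = (29.41 - 23)/1.5430 = 4.1542
Critical value: t_{0.05,41} = ±1.683
p-value ≈ 0.0002
Decision: reject H₀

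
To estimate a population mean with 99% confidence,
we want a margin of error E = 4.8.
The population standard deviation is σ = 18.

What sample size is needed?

Answer: n = 94

Derivation:
z_0.005 = 2.576
n = (z×σ/E)² = (2.576×18/4.8)²
n = 93.3156
Round up: n = 94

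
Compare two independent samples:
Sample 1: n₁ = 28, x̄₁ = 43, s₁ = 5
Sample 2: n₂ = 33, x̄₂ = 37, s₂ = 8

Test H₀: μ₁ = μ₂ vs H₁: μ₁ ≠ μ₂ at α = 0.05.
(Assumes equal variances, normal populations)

Pooled variance: s²_p = [27×5² + 32×8²]/(59) = 46.1525
s_p = 6.7936
SE = s_p×√(1/n₁ + 1/n₂) = 6.7936×√(1/28 + 1/33) = 1.7455
t = (x̄₁ - x̄₂)/SE = (43 - 37)/1.7455 = 3.4374
df = 59, t-critical = ±2.001
Decision: reject H₀

Answer: t = 3.4374, reject H₀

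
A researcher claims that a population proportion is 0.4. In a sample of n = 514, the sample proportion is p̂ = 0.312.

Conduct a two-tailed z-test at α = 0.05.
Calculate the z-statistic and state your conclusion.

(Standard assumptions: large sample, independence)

Answer: z = -4.0726, reject H₀

Derivation:
H₀: p = 0.4, H₁: p ≠ 0.4
Standard error: SE = √(p₀(1-p₀)/n) = √(0.4×0.6/514) = 0.021608
z-statistic: z = (p̂ - p₀)/SE = (0.312 - 0.4)/0.021608 = -4.0726
Critical value: z_0.025 = ±1.960
p-value < 0.0001
Decision: reject H₀ at α = 0.05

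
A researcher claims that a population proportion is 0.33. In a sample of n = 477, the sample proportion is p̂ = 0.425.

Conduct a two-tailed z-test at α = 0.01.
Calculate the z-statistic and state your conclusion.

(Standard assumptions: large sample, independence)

H₀: p = 0.33, H₁: p ≠ 0.33
Standard error: SE = √(p₀(1-p₀)/n) = √(0.33×0.67/477) = 0.021530
z-statistic: z = (p̂ - p₀)/SE = (0.425 - 0.33)/0.021530 = 4.4124
Critical value: z_0.005 = ±2.576
p-value < 0.0001
Decision: reject H₀ at α = 0.01

Answer: z = 4.4124, reject H₀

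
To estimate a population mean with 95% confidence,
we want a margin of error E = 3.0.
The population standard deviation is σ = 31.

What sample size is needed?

Answer: n = 411

Derivation:
z_0.025 = 1.960
n = (z×σ/E)² = (1.960×31/3.0)²
n = 410.1975
Round up: n = 411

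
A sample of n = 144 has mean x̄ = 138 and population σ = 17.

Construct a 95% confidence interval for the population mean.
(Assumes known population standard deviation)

Confidence level: 95%, α = 0.05
z_0.025 = 1.960
SE = σ/√n = 17/√144 = 1.4167
Margin of error = 1.960 × 1.4167 = 2.7767
CI: x̄ ± margin = 138 ± 2.7767
CI: (135.2233, 140.7767)

Answer: (135.2233, 140.7767)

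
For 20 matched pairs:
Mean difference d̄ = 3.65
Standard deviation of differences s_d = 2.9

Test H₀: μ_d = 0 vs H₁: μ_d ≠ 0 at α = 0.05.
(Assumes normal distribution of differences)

df = n - 1 = 19
SE = s_d/√n = 2.9/√20 = 0.6485
t = d̄/SE = 3.65/0.6485 = 5.6284
Critical value: t_{0.025,19} = ±2.093
p-value < 0.0001
Decision: reject H₀

Answer: t = 5.6284, reject H₀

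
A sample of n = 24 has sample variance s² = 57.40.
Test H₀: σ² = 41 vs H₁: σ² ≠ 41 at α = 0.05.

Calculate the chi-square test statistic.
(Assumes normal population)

df = n - 1 = 23
χ² = (n-1)s²/σ₀² = 23×57.40/41 = 32.2000
Critical values: χ²_{0.975,23} = 11.689, χ²_{0.025,23} = 38.076
Rejection region: χ² < 11.689 or χ² > 38.076
Decision: fail to reject H₀

Answer: χ² = 32.2000, fail to reject H₀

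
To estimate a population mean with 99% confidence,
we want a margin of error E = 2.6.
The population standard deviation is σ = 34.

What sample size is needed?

z_0.005 = 2.576
n = (z×σ/E)² = (2.576×34/2.6)²
n = 1134.7570
Round up: n = 1135

Answer: n = 1135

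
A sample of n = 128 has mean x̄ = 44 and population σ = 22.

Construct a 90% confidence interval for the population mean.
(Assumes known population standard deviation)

Answer: (40.8013, 47.1987)

Derivation:
Confidence level: 90%, α = 0.1
z_0.05 = 1.645
SE = σ/√n = 22/√128 = 1.9445
Margin of error = 1.645 × 1.9445 = 3.1987
CI: x̄ ± margin = 44 ± 3.1987
CI: (40.8013, 47.1987)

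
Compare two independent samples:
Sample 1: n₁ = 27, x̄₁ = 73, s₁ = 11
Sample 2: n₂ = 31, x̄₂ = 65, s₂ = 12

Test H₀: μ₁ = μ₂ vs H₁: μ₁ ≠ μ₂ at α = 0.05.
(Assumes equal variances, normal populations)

Pooled variance: s²_p = [26×11² + 30×12²]/(56) = 133.3214
s_p = 11.5465
SE = s_p×√(1/n₁ + 1/n₂) = 11.5465×√(1/27 + 1/31) = 3.0395
t = (x̄₁ - x̄₂)/SE = (73 - 65)/3.0395 = 2.6320
df = 56, t-critical = ±2.003
Decision: reject H₀

Answer: t = 2.6320, reject H₀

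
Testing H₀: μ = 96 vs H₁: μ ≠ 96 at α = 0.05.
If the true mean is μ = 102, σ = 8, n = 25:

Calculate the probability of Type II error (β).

Answer: β ≈ 0.0367

Derivation:
SE = σ/√n = 8/√25 = 1.6000
Critical values: μ₀ ± z_0.025×SE = 96 ± 1.960×1.6000
Acceptance region: (92.8640, 99.1360)
Under H₁ (μ = 102): z_high = (99.1360 - 102)/1.6000 = -1.7900, z_low = (92.8640 - 102)/1.6000 = -5.7100
β = P(not reject | H₁) = Φ(-1.7900) - Φ(-5.7100) ≈ 0.0367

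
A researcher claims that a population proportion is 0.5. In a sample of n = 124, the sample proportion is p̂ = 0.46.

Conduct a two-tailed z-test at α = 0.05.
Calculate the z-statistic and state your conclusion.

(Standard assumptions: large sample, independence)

Answer: z = -0.8908, fail to reject H₀

Derivation:
H₀: p = 0.5, H₁: p ≠ 0.5
Standard error: SE = √(p₀(1-p₀)/n) = √(0.5×0.5/124) = 0.044901
z-statistic: z = (p̂ - p₀)/SE = (0.46 - 0.5)/0.044901 = -0.8908
Critical value: z_0.025 = ±1.960
p-value = 0.3730
Decision: fail to reject H₀ at α = 0.05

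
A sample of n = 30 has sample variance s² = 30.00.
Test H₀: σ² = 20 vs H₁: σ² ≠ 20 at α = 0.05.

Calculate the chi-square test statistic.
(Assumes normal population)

Answer: χ² = 43.5000, fail to reject H₀

Derivation:
df = n - 1 = 29
χ² = (n-1)s²/σ₀² = 29×30.00/20 = 43.5000
Critical values: χ²_{0.975,29} = 16.047, χ²_{0.025,29} = 45.722
Rejection region: χ² < 16.047 or χ² > 45.722
Decision: fail to reject H₀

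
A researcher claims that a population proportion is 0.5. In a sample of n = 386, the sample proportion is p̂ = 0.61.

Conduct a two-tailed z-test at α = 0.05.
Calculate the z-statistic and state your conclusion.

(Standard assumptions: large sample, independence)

Answer: z = 4.3224, reject H₀

Derivation:
H₀: p = 0.5, H₁: p ≠ 0.5
Standard error: SE = √(p₀(1-p₀)/n) = √(0.5×0.5/386) = 0.025449
z-statistic: z = (p̂ - p₀)/SE = (0.61 - 0.5)/0.025449 = 4.3224
Critical value: z_0.025 = ±1.960
p-value < 0.0001
Decision: reject H₀ at α = 0.05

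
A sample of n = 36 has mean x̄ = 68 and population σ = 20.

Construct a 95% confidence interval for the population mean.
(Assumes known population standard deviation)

Confidence level: 95%, α = 0.05
z_0.025 = 1.960
SE = σ/√n = 20/√36 = 3.3333
Margin of error = 1.960 × 3.3333 = 6.5333
CI: x̄ ± margin = 68 ± 6.5333
CI: (61.4667, 74.5333)

Answer: (61.4667, 74.5333)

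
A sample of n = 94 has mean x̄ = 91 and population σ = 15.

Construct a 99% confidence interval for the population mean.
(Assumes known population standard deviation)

Confidence level: 99%, α = 0.01
z_0.005 = 2.576
SE = σ/√n = 15/√94 = 1.5471
Margin of error = 2.576 × 1.5471 = 3.9853
CI: x̄ ± margin = 91 ± 3.9853
CI: (87.0147, 94.9853)

Answer: (87.0147, 94.9853)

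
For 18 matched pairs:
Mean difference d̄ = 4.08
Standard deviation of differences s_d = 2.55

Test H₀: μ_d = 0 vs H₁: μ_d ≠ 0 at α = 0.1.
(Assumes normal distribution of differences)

df = n - 1 = 17
SE = s_d/√n = 2.55/√18 = 0.6010
t = d̄/SE = 4.08/0.6010 = 6.7887
Critical value: t_{0.05,17} = ±1.740
p-value < 0.0001
Decision: reject H₀

Answer: t = 6.7887, reject H₀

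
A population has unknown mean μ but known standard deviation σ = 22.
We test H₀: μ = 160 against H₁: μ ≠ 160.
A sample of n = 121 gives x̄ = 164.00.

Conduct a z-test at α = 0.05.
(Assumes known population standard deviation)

Answer: z = 2.0000, reject H₀

Derivation:
Standard error: SE = σ/√n = 22/√121 = 2.0000
z-statistic: z = (x̄ - μ₀)/SE = (164.00 - 160)/2.0000 = 2.0000
Critical value: ±1.960
p-value = 0.0455
Decision: reject H₀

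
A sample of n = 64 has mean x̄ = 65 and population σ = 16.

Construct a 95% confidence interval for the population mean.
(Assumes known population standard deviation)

Confidence level: 95%, α = 0.05
z_0.025 = 1.960
SE = σ/√n = 16/√64 = 2.0000
Margin of error = 1.960 × 2.0000 = 3.9200
CI: x̄ ± margin = 65 ± 3.9200
CI: (61.0800, 68.9200)

Answer: (61.0800, 68.9200)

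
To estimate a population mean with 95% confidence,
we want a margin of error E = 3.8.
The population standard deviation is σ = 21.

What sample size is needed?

z_0.025 = 1.960
n = (z×σ/E)² = (1.960×21/3.8)²
n = 117.3231
Round up: n = 118

Answer: n = 118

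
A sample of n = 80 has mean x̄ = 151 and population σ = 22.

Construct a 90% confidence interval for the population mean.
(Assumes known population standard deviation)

Answer: (146.9538, 155.0462)

Derivation:
Confidence level: 90%, α = 0.1
z_0.05 = 1.645
SE = σ/√n = 22/√80 = 2.4597
Margin of error = 1.645 × 2.4597 = 4.0462
CI: x̄ ± margin = 151 ± 4.0462
CI: (146.9538, 155.0462)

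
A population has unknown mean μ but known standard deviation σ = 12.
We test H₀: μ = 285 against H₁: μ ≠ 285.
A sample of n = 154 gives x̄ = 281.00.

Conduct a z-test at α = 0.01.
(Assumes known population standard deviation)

Answer: z = -4.1365, reject H₀

Derivation:
Standard error: SE = σ/√n = 12/√154 = 0.9670
z-statistic: z = (x̄ - μ₀)/SE = (281.00 - 285)/0.9670 = -4.1365
Critical value: ±2.576
p-value < 0.0001
Decision: reject H₀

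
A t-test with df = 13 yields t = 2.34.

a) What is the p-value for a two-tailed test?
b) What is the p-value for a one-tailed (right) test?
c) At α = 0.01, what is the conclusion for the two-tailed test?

Using t-distribution with df = 13:
a) Two-tailed: p = 2×P(T > 2.34) = 0.0359
b) One-tailed: p = P(T > 2.34) = 0.0179
c) 0.0359 ≥ 0.01, fail to reject H₀

Answer: a) 0.0359, b) 0.0179, c) fail to reject H₀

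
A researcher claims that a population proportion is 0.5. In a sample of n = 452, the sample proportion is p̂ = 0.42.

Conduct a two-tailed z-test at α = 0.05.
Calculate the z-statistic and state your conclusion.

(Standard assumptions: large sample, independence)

Answer: z = -3.4016, reject H₀

Derivation:
H₀: p = 0.5, H₁: p ≠ 0.5
Standard error: SE = √(p₀(1-p₀)/n) = √(0.5×0.5/452) = 0.023518
z-statistic: z = (p̂ - p₀)/SE = (0.42 - 0.5)/0.023518 = -3.4016
Critical value: z_0.025 = ±1.960
p-value = 0.0007
Decision: reject H₀ at α = 0.05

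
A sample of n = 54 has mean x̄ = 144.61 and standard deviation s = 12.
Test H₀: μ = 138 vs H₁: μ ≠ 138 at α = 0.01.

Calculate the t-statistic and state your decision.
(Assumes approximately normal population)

df = n - 1 = 53
SE = s/√n = 12/√54 = 1.6330
t = (x̄ - μ₀)/SE = (144.61 - 138)/1.6330 = 4.0478
Critical value: t_{0.005,53} = ±2.672
p-value ≈ 0.0002
Decision: reject H₀

Answer: t = 4.0478, reject H₀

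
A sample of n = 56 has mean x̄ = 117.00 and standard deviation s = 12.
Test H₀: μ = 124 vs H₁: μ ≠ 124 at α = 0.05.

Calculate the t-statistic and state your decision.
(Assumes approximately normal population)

Answer: t = -4.3652, reject H₀

Derivation:
df = n - 1 = 55
SE = s/√n = 12/√56 = 1.6036
t = (x̄ - μ₀)/SE = (117.00 - 124)/1.6036 = -4.3652
Critical value: t_{0.025,55} = ±2.004
p-value ≈ 0.0001
Decision: reject H₀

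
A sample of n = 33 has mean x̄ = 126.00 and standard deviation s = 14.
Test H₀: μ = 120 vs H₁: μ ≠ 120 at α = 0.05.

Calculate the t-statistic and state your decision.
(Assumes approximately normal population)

df = n - 1 = 32
SE = s/√n = 14/√33 = 2.4371
t = (x̄ - μ₀)/SE = (126.00 - 120)/2.4371 = 2.4619
Critical value: t_{0.025,32} = ±2.037
p-value ≈ 0.0194
Decision: reject H₀

Answer: t = 2.4619, reject H₀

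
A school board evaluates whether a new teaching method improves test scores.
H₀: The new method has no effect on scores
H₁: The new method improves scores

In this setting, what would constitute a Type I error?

Answer: Concluding the new method improves scores when it actually doesn't

Derivation:
Type I error (α): Rejecting H₀ when H₀ is true
Type II error (β): Failing to reject H₀ when H₁ is true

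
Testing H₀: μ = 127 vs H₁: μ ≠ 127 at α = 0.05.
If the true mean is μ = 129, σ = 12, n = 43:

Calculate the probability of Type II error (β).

Answer: β ≈ 0.8059

Derivation:
SE = σ/√n = 12/√43 = 1.8300
Critical values: μ₀ ± z_0.025×SE = 127 ± 1.960×1.8300
Acceptance region: (123.4132, 130.5868)
Under H₁ (μ = 129): z_high = (130.5868 - 129)/1.8300 = 0.8671, z_low = (123.4132 - 129)/1.8300 = -3.0529
β = P(not reject | H₁) = Φ(0.8671) - Φ(-3.0529) ≈ 0.8059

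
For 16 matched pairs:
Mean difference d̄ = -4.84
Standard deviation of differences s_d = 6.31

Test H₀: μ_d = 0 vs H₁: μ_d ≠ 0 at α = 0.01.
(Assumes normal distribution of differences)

Answer: t = -3.0681, reject H₀

Derivation:
df = n - 1 = 15
SE = s_d/√n = 6.31/√16 = 1.5775
t = d̄/SE = -4.84/1.5775 = -3.0681
Critical value: t_{0.005,15} = ±2.947
p-value ≈ 0.0078
Decision: reject H₀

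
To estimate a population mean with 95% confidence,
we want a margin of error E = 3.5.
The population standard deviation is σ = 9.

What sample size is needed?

Answer: n = 26

Derivation:
z_0.025 = 1.960
n = (z×σ/E)² = (1.960×9/3.5)²
n = 25.4016
Round up: n = 26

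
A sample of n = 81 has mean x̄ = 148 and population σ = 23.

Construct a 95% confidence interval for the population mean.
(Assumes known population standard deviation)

Answer: (142.9910, 153.0090)

Derivation:
Confidence level: 95%, α = 0.05
z_0.025 = 1.960
SE = σ/√n = 23/√81 = 2.5556
Margin of error = 1.960 × 2.5556 = 5.0090
CI: x̄ ± margin = 148 ± 5.0090
CI: (142.9910, 153.0090)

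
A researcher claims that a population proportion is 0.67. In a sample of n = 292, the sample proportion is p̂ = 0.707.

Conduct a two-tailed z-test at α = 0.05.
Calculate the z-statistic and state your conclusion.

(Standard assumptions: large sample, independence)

Answer: z = 1.3446, fail to reject H₀

Derivation:
H₀: p = 0.67, H₁: p ≠ 0.67
Standard error: SE = √(p₀(1-p₀)/n) = √(0.67×0.33/292) = 0.027517
z-statistic: z = (p̂ - p₀)/SE = (0.707 - 0.67)/0.027517 = 1.3446
Critical value: z_0.025 = ±1.960
p-value = 0.1788
Decision: fail to reject H₀ at α = 0.05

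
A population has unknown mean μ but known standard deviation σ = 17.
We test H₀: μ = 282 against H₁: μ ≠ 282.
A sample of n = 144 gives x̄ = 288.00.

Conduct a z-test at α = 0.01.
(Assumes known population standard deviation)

Answer: z = 4.2352, reject H₀

Derivation:
Standard error: SE = σ/√n = 17/√144 = 1.4167
z-statistic: z = (x̄ - μ₀)/SE = (288.00 - 282)/1.4167 = 4.2352
Critical value: ±2.576
p-value < 0.0001
Decision: reject H₀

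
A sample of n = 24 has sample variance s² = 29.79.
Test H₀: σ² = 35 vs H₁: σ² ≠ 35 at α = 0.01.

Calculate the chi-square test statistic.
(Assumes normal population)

Answer: χ² = 19.5763, fail to reject H₀

Derivation:
df = n - 1 = 23
χ² = (n-1)s²/σ₀² = 23×29.79/35 = 19.5763
Critical values: χ²_{0.995,23} = 9.260, χ²_{0.005,23} = 44.181
Rejection region: χ² < 9.260 or χ² > 44.181
Decision: fail to reject H₀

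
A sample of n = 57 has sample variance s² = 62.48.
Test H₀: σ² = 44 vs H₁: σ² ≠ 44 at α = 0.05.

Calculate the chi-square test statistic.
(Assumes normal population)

Answer: χ² = 79.5200, reject H₀

Derivation:
df = n - 1 = 56
χ² = (n-1)s²/σ₀² = 56×62.48/44 = 79.5200
Critical values: χ²_{0.975,56} = 37.212, χ²_{0.025,56} = 78.567
Rejection region: χ² < 37.212 or χ² > 78.567
Decision: reject H₀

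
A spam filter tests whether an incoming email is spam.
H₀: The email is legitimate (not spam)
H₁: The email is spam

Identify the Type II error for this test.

Answer: Letting a spam email through to the inbox

Derivation:
Type I error (α): Rejecting H₀ when H₀ is true
Type II error (β): Failing to reject H₀ when H₁ is true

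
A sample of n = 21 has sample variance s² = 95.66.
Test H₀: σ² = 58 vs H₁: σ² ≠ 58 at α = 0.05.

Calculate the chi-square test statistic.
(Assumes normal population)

df = n - 1 = 20
χ² = (n-1)s²/σ₀² = 20×95.66/58 = 32.9862
Critical values: χ²_{0.975,20} = 9.591, χ²_{0.025,20} = 34.170
Rejection region: χ² < 9.591 or χ² > 34.170
Decision: fail to reject H₀

Answer: χ² = 32.9862, fail to reject H₀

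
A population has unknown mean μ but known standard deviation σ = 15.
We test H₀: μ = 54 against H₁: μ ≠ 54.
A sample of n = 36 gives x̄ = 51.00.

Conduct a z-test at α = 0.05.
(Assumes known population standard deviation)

Answer: z = -1.2000, fail to reject H₀

Derivation:
Standard error: SE = σ/√n = 15/√36 = 2.5000
z-statistic: z = (x̄ - μ₀)/SE = (51.00 - 54)/2.5000 = -1.2000
Critical value: ±1.960
p-value = 0.2301
Decision: fail to reject H₀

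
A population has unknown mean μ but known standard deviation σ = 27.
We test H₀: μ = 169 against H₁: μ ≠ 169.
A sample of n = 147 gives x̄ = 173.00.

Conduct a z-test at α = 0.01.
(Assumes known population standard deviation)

Standard error: SE = σ/√n = 27/√147 = 2.2269
z-statistic: z = (x̄ - μ₀)/SE = (173.00 - 169)/2.2269 = 1.7962
Critical value: ±2.576
p-value = 0.0725
Decision: fail to reject H₀

Answer: z = 1.7962, fail to reject H₀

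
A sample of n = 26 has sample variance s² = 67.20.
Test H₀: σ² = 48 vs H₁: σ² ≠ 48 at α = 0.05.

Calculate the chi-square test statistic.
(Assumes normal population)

df = n - 1 = 25
χ² = (n-1)s²/σ₀² = 25×67.20/48 = 35.0000
Critical values: χ²_{0.975,25} = 13.120, χ²_{0.025,25} = 40.646
Rejection region: χ² < 13.120 or χ² > 40.646
Decision: fail to reject H₀

Answer: χ² = 35.0000, fail to reject H₀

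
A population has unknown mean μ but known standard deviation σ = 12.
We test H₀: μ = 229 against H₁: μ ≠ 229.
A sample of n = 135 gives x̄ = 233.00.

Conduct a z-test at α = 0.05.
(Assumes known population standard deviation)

Answer: z = 3.8730, reject H₀

Derivation:
Standard error: SE = σ/√n = 12/√135 = 1.0328
z-statistic: z = (x̄ - μ₀)/SE = (233.00 - 229)/1.0328 = 3.8730
Critical value: ±1.960
p-value = 0.0001
Decision: reject H₀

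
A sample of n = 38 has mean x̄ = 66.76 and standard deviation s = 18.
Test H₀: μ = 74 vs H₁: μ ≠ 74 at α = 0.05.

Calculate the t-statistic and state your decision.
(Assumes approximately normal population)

df = n - 1 = 37
SE = s/√n = 18/√38 = 2.9200
t = (x̄ - μ₀)/SE = (66.76 - 74)/2.9200 = -2.4795
Critical value: t_{0.025,37} = ±2.026
p-value ≈ 0.0178
Decision: reject H₀

Answer: t = -2.4795, reject H₀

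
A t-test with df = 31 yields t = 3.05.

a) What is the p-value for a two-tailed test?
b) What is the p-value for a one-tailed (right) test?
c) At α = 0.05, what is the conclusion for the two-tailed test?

Using t-distribution with df = 31:
a) Two-tailed: p = 2×P(T > 3.05) = 0.0047
b) One-tailed: p = P(T > 3.05) = 0.0023
c) 0.0047 < 0.05, reject H₀

Answer: a) 0.0047, b) 0.0023, c) reject H₀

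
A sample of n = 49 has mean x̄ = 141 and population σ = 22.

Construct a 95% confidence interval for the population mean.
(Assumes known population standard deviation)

Confidence level: 95%, α = 0.05
z_0.025 = 1.960
SE = σ/√n = 22/√49 = 3.1429
Margin of error = 1.960 × 3.1429 = 6.1601
CI: x̄ ± margin = 141 ± 6.1601
CI: (134.8399, 147.1601)

Answer: (134.8399, 147.1601)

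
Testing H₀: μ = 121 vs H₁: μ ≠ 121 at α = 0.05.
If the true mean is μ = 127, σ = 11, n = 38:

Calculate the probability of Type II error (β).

Answer: β ≈ 0.0804

Derivation:
SE = σ/√n = 11/√38 = 1.7844
Critical values: μ₀ ± z_0.025×SE = 121 ± 1.960×1.7844
Acceptance region: (117.5026, 124.4974)
Under H₁ (μ = 127): z_high = (124.4974 - 127)/1.7844 = -1.4025, z_low = (117.5026 - 127)/1.7844 = -5.3225
β = P(not reject | H₁) = Φ(-1.4025) - Φ(-5.3225) ≈ 0.0804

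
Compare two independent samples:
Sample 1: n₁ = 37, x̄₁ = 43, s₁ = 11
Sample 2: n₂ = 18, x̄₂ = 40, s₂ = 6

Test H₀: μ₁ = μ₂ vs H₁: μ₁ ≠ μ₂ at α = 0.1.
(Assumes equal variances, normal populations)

Answer: t = 1.0783, fail to reject H₀

Derivation:
Pooled variance: s²_p = [36×11² + 17×6²]/(53) = 93.7358
s_p = 9.6817
SE = s_p×√(1/n₁ + 1/n₂) = 9.6817×√(1/37 + 1/18) = 2.7822
t = (x̄₁ - x̄₂)/SE = (43 - 40)/2.7822 = 1.0783
df = 53, t-critical = ±1.674
Decision: fail to reject H₀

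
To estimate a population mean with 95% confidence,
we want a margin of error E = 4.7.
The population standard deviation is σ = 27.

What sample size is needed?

z_0.025 = 1.960
n = (z×σ/E)² = (1.960×27/4.7)²
n = 126.7780
Round up: n = 127

Answer: n = 127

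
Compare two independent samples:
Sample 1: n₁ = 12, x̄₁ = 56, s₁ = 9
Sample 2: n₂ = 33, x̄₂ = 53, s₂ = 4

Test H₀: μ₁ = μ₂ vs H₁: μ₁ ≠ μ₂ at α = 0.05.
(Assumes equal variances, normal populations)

Answer: t = 1.5580, fail to reject H₀

Derivation:
Pooled variance: s²_p = [11×9² + 32×4²]/(43) = 32.6279
s_p = 5.7121
SE = s_p×√(1/n₁ + 1/n₂) = 5.7121×√(1/12 + 1/33) = 1.9255
t = (x̄₁ - x̄₂)/SE = (56 - 53)/1.9255 = 1.5580
df = 43, t-critical = ±2.017
Decision: fail to reject H₀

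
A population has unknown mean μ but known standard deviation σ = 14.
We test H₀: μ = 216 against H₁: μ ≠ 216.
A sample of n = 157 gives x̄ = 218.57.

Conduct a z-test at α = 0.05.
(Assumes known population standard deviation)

Answer: z = 2.3002, reject H₀

Derivation:
Standard error: SE = σ/√n = 14/√157 = 1.1173
z-statistic: z = (x̄ - μ₀)/SE = (218.57 - 216)/1.1173 = 2.3002
Critical value: ±1.960
p-value = 0.0214
Decision: reject H₀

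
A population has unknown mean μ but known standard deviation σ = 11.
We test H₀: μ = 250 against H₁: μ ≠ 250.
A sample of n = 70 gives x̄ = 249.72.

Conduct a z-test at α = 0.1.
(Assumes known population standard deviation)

Answer: z = -0.2130, fail to reject H₀

Derivation:
Standard error: SE = σ/√n = 11/√70 = 1.3148
z-statistic: z = (x̄ - μ₀)/SE = (249.72 - 250)/1.3148 = -0.2130
Critical value: ±1.645
p-value = 0.8313
Decision: fail to reject H₀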